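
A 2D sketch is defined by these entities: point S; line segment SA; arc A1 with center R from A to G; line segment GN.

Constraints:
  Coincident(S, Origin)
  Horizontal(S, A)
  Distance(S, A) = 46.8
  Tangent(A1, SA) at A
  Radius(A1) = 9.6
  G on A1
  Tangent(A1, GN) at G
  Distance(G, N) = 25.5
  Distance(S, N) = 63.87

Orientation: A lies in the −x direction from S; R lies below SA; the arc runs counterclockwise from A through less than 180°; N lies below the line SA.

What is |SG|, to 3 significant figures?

57.4

Checks: |RG| = 9.600 ✓; ∠(RG, GN) = 90.00° ✓; |GN| = 25.50 ✓; |SN| = 63.87 ✓.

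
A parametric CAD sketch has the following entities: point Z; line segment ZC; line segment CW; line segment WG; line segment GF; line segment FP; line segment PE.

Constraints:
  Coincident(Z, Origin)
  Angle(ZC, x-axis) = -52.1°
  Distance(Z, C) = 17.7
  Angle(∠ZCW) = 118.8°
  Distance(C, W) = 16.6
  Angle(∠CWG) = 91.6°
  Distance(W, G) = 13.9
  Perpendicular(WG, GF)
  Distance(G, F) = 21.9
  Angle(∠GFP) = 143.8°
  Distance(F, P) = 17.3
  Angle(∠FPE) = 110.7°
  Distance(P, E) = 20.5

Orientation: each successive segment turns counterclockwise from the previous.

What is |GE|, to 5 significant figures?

42.678

∠GFP = 143.8° gives FP at -136.30° from the x-axis; with |FP| = 17.3, P = (-8.7704, -12.371). ∠FPE = 110.7° gives PE at -67.000° from the x-axis; with |PE| = 20.5, E = (-0.76038, -31.241). Then |GE| = |E − G| = 42.678.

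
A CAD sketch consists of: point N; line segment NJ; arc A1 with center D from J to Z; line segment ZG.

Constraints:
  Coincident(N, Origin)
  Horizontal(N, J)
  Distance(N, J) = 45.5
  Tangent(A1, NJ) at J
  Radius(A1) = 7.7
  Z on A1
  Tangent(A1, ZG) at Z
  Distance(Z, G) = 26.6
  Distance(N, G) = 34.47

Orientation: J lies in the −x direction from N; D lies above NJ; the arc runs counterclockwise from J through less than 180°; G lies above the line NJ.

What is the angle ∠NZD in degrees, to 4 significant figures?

149.3°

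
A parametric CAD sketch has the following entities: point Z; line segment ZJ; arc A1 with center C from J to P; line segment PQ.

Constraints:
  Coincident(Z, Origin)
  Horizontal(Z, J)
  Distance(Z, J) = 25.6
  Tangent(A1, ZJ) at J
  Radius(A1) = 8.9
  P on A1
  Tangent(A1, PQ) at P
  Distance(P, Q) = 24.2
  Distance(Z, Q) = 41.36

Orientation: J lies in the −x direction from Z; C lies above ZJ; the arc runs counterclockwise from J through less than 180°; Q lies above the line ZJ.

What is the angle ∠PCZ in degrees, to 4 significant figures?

33.06°

Z is at the origin; Z and J share the same y with |ZJ| = 25.6 and J on the −x side, so J = (-25.60, 0.000). Since A1 is tangent to ZJ there, CJ ⟂ ZJ, so C = J + (0, 8.9) = (-25.60, 8.900). Since CP ⟂ PQ (tangency), |CQ| = √(8.9² + 24.2²) = 25.78 regardless of where P sits on A1. So Q lies on both circle(Z, 41.36) and circle(C, 25.78); the above-ZJ intersection is Q = (-22.77, 34.53). P is the foot of the tangent from Q: P = (-16.96, 11.04).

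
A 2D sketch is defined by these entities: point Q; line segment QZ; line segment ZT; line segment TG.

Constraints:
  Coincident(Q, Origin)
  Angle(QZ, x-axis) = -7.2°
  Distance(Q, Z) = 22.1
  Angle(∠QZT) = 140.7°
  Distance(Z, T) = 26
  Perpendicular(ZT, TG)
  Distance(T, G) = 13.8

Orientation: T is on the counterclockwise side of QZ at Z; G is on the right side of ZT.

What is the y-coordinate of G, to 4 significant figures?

-0.6438

Q is at the origin; QZ runs at -7.2° with length 22.1, so Z = 22.1·(cos -7.2°, sin -7.2°) = (21.93, -2.770). ∠QZT = 140.7°, so ZT runs at -7.2° + (180° − 140.7°) = 32.10° from the x-axis; with |ZT| = 26.0, T = Z + 26.0·(cos 32.10°, sin 32.10°) = (43.95, 11.05). ZT ⟂ TG; with |TG| = 13.8 on the right of ZT, G = T + 13.8·(0.5314, -0.8471) = (51.28, -0.6438). So G.y = -0.6438.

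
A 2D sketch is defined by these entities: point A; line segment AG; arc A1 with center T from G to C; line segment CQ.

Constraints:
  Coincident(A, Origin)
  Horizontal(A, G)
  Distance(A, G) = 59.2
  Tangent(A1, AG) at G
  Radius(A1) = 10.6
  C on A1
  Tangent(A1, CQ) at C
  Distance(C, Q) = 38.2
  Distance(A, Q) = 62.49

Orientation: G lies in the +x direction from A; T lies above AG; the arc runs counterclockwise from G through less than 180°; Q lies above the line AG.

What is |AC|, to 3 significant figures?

69.4

Checks: A = (0.00, 0.00) ✓; |TC| = 10.60 ✓; ∠(TC, CQ) = 90.00° ✓; |CQ| = 38.20 ✓; |AQ| = 62.49 ✓.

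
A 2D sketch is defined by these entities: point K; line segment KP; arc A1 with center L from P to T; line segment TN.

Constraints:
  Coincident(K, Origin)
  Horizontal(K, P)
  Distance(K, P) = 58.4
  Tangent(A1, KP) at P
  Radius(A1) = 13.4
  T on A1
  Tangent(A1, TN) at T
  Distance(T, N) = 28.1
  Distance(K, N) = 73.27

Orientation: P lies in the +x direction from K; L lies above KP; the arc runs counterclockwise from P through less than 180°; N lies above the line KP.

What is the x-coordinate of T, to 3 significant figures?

70.5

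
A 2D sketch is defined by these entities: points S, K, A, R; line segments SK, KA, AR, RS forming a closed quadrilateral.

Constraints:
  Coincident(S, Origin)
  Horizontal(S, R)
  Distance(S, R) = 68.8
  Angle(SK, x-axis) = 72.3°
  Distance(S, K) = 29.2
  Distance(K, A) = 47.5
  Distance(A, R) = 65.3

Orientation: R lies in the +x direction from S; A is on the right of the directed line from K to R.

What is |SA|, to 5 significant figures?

20.678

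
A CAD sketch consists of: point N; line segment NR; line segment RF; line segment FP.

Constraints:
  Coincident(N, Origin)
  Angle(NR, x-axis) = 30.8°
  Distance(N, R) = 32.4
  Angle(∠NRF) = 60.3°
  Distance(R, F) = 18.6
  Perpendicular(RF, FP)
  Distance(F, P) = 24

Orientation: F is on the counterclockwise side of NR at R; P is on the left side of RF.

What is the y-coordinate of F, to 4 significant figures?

25.75

N is at the origin; NR runs at 30.8° with length 32.4, so R = 32.4·(cos 30.8°, sin 30.8°) = (27.83, 16.59). ∠NRF = 60.3°, so RF runs at 30.8° + (180° − 60.3°) = 150.5° from the x-axis; with |RF| = 18.6, F = R + 18.6·(cos 150.5°, sin 150.5°) = (11.64, 25.75). So F.y = 25.75.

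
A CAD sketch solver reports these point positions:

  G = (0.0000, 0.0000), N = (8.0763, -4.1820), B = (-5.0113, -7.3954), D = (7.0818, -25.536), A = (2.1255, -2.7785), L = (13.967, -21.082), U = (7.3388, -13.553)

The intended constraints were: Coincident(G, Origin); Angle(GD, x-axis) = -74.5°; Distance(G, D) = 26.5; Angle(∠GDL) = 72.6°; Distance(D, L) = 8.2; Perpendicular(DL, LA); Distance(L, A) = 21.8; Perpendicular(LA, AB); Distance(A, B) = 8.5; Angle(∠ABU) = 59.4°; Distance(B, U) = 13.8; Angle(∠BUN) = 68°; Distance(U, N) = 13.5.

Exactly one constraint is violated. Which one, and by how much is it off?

Distance(U, N) = 13.5 — off by 4.10.

G = (0.00, 0.00) ✓; GD at -74.50° ✓; |GD| = 26.50 ✓; ∠GDL = 72.60° ✓; |DL| = 8.200 ✓; ∠(DL, LA) = 90.00° ✓; |LA| = 21.80 ✓; ∠(LA, AB) = 90.00° ✓; |AB| = 8.500 ✓; ∠ABU = 59.40° ✓; |BU| = 13.80 ✓; ∠BUN = 68.00° ✓; |UN| = 9.400 ✗.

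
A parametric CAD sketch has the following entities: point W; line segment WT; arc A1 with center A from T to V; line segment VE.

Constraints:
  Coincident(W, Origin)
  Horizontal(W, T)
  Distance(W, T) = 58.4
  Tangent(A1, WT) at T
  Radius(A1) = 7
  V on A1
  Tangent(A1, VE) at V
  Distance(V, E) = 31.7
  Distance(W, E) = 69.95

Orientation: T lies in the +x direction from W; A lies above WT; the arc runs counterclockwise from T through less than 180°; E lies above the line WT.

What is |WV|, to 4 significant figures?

65.77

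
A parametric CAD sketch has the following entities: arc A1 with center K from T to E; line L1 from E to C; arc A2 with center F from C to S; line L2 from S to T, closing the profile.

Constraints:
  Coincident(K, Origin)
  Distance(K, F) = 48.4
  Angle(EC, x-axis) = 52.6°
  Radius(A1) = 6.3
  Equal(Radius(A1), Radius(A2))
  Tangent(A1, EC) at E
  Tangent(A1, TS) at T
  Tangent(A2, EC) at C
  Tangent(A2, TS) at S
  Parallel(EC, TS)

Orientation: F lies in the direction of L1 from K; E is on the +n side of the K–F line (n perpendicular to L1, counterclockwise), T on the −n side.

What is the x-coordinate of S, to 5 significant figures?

34.402

Tangency of A1 to both parallel lines with radius 6.3 puts E and T at K ± 6.3·n: E = (-5.0048, 3.8265), T = (5.0048, -3.8265). Equal radii place C and S the same way about F: C = F + 6.3·n = (24.392, 42.276), S = F − 6.3·n = (34.402, 34.623). So S.x = 34.402.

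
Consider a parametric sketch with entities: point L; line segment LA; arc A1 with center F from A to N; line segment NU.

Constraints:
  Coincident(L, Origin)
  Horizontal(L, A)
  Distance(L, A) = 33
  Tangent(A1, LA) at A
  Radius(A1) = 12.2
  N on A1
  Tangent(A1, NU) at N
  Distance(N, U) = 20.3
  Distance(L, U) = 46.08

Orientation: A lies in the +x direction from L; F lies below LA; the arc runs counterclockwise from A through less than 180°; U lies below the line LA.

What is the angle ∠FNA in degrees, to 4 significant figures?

34.03°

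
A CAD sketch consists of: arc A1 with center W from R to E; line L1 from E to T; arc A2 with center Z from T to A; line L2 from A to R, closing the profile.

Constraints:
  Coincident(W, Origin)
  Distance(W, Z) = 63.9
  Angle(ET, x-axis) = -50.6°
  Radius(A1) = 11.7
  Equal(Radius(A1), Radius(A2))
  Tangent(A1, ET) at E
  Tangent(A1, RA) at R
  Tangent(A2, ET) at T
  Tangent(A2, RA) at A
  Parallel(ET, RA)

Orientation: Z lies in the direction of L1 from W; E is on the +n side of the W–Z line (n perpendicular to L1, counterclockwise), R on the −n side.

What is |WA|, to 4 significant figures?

64.96

Tangency of A1 to both parallel lines with radius 11.7 puts E and R at W ± 11.7·n: E = (9.041, 7.426), R = (-9.041, -7.426). Equal radii place T and A the same way about Z: T = Z + 11.7·n = (49.60, -41.95), A = Z − 11.7·n = (31.52, -56.80). Then |WA| = |A − W| = 64.96.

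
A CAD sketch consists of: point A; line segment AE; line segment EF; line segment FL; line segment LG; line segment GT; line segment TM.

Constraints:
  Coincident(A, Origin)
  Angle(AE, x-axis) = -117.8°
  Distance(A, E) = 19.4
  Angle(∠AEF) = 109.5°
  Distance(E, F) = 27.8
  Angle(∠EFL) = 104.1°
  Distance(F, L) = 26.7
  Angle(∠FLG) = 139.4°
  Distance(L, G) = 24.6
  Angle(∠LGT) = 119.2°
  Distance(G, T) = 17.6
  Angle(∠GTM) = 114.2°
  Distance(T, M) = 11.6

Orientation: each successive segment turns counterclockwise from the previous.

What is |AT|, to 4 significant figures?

32.81

A is at the origin; AE runs at -117.8° with length 19.4, so E = (-9.048, -17.16). ∠AEF = 109.5° gives EF at -47.30° from the x-axis; with |EF| = 27.8, F = (9.805, -37.59). ∠EFL = 104.1° gives FL at 28.60° from the x-axis; with |FL| = 26.7, L = (33.25, -24.81). ∠FLG = 139.4° gives LG at 69.20° from the x-axis; with |LG| = 24.6, G = (41.98, -1.814). ∠LGT = 119.2° gives GT at 130.0° from the x-axis; with |GT| = 17.6, T = (30.67, 11.67). Then |AT| = |T − A| = 32.81.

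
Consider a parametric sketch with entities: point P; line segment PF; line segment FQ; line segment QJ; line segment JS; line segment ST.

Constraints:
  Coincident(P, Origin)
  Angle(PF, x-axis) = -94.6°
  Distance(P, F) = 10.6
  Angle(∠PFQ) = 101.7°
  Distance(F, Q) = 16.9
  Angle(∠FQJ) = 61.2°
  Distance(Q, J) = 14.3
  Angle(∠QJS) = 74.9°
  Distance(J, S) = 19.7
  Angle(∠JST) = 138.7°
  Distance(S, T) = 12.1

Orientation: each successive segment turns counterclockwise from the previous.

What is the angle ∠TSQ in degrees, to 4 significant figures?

97.86°

∠QJS = 74.9° gives JS at -152.4° from the x-axis; with |JS| = 19.7, S = (-5.183, -10.48). ∠JST = 138.7° gives ST at -111.1° from the x-axis; with |ST| = 12.1, T = (-9.539, -21.76). Then cos ∠TSQ = ST·SQ / (|ST||SQ|), giving 97.86°.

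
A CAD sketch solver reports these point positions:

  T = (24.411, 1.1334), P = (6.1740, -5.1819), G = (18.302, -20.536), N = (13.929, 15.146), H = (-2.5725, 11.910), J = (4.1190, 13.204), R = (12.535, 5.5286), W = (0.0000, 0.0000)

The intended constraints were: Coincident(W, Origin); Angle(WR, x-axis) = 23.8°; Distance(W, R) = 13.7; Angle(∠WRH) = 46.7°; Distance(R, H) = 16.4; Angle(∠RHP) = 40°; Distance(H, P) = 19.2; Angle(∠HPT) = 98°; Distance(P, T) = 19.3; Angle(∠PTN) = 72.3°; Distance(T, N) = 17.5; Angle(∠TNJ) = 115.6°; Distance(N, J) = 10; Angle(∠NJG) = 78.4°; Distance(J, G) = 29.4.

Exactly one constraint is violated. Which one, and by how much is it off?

Distance(J, G) = 29.4 — off by 7.20.

W = (0.00, 0.00) ✓; WR at 23.80° ✓; |WR| = 13.70 ✓; ∠WRH = 46.70° ✓; |RH| = 16.40 ✓; ∠RHP = 40.00° ✓; |HP| = 19.20 ✓; ∠HPT = 98.00° ✓; |PT| = 19.30 ✓; ∠PTN = 72.30° ✓; |TN| = 17.50 ✓; ∠TNJ = 115.6° ✓; |NJ| = 10.00 ✓; ∠NJG = 78.40° ✓; |JG| = 36.60 ✗.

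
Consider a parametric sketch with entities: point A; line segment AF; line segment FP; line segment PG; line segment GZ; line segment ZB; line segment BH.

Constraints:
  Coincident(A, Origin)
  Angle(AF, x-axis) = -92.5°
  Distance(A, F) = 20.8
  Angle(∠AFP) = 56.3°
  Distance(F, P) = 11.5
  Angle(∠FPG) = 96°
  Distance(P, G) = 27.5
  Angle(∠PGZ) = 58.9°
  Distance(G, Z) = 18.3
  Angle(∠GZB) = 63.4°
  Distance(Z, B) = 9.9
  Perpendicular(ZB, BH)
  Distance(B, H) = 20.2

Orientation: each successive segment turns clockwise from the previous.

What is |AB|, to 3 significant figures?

7.10

A is at the origin; AF runs at -92.5° with length 20.8, so F = (-0.907, -20.8). ∠AFP = 56.3° gives FP at 144° from the x-axis; with |FP| = 11.5, P = (-10.2, -14.0). ∠FPG = 96.0° gives PG at 59.8° from the x-axis; with |PG| = 27.5, G = (3.65, 9.78). ∠PGZ = 58.9° gives GZ at -61.3° from the x-axis; with |GZ| = 18.3, Z = (12.4, -6.27). ∠GZB = 63.4° gives ZB at -178° from the x-axis; with |ZB| = 9.9, B = (2.54, -6.64). Then |AB| = |B − A| = 7.10.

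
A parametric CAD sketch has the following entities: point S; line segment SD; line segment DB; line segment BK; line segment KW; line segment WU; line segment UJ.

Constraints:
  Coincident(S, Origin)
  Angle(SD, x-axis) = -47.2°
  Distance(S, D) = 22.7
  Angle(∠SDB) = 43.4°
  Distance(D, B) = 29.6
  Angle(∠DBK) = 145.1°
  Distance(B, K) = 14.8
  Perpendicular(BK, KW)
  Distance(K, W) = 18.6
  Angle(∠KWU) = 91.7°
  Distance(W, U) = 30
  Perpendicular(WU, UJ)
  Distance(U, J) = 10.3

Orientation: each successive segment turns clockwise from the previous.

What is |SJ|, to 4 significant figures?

17.60

S is at the origin; SD runs at -47.2° with length 22.7, so D = (15.42, -16.66). ∠SDB = 43.4° gives DB at 176.2° from the x-axis; with |DB| = 29.6, B = (-14.11, -14.69). ∠DBK = 145.1° gives BK at 141.3° from the x-axis; with |BK| = 14.8, K = (-25.66, -5.440). BK ⟂ KW, so KW runs at 51.30°; with |KW| = 18.6, W = (-14.03, 9.076). ∠KWU = 91.7° gives WU at -37.00° from the x-axis; with |WU| = 30.0, U = (9.927, -8.979). The perpendicularity gives UJ at right angles to WU, so UJ runs at -127.0°; with |UJ| = 10.3, J = (3.728, -17.20). Then |SJ| = |J − S| = 17.60.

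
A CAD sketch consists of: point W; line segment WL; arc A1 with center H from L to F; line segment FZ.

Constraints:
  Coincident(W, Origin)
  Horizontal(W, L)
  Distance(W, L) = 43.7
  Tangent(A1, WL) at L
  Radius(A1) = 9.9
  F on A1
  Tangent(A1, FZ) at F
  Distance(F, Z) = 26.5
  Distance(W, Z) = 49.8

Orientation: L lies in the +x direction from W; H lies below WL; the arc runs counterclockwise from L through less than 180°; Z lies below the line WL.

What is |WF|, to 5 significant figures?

35.234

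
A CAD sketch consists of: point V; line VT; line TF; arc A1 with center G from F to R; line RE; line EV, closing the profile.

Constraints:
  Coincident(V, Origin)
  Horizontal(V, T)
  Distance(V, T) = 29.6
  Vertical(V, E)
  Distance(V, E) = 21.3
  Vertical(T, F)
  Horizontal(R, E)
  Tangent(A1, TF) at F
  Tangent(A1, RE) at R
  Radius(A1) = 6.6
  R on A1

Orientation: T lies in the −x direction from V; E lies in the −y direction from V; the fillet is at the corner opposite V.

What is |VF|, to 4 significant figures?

33.05

V is at the origin; VT is horizontal with |VT| = 29.6 and T on the −x side, so T = (-29.60, 0.000). VE is vertical with |VE| = 21.3 and E on the −y side, so E = (0.000, -21.30). The virtual corner opposite V is at (-29.60, -21.30). The tangent condition forces GF to be normal to TF and A1 meets RE tangentially, so GR is at right angles to RE, with radius 6.6, so the center G sits 6.6 in from both sides at G = (-23.00, -14.70). That places the tangent points at F = (-29.60, -14.70) on TF and R = (-23.00, -21.30) on RE. Then |VF| = |F − V| = 33.05.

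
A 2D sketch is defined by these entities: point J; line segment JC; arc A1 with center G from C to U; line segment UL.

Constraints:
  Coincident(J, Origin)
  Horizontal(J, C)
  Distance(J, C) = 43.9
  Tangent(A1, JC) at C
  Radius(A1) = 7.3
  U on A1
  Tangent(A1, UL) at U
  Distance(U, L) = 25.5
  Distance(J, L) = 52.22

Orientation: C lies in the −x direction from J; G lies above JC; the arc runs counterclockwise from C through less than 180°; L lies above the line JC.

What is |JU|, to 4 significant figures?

37.58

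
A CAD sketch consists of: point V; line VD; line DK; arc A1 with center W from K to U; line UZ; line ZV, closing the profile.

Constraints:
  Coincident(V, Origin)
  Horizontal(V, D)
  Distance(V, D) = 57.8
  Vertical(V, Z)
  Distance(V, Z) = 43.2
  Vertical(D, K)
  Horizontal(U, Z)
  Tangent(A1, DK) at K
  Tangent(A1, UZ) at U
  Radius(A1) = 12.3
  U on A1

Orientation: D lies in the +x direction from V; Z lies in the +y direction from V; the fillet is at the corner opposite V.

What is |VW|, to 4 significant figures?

55.00

V is at the origin; VD is horizontal with |VD| = 57.8 and D on the +x side, so D = (57.80, 0.000). V and Z share the same x with |VZ| = 43.2 and Z on the +y side, so Z = (0.000, 43.20). The virtual corner opposite V is at (57.80, 43.20). The tangent condition forces WK to be normal to DK and since A1 is tangent to UZ there, WU ⟂ UZ, with radius 12.3, so the center W sits 12.3 in from both sides at W = (45.50, 30.90). Then |VW| = |W − V| = 55.00.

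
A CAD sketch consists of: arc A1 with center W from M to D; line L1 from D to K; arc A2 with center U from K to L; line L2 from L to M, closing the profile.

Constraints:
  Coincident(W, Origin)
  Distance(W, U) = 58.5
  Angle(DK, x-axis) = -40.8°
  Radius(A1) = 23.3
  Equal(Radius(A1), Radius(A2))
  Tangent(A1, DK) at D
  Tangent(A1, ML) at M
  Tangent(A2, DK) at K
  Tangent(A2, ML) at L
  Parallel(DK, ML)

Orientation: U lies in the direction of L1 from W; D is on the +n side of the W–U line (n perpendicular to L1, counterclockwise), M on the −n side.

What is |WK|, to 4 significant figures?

62.97

The slot axis is L1's direction at -40.8°, so u = (cos -40.8°, sin -40.8°) = (0.7570, -0.6534) and n = (−sin -40.8°, cos -40.8°) = (0.6534, 0.7570). W is at the origin and U lies 58.5 along u from W, so U = 58.5·u = (44.28, -38.23). Tangency of A1 to both parallel lines with radius 23.3 puts D and M at W ± 23.3·n: D = (15.22, 17.64), M = (-15.22, -17.64). Equal radii place K and L the same way about U: K = U + 23.3·n = (59.51, -20.59), L = U − 23.3·n = (29.06, -55.86). Then |WK| = |K − W| = 62.97.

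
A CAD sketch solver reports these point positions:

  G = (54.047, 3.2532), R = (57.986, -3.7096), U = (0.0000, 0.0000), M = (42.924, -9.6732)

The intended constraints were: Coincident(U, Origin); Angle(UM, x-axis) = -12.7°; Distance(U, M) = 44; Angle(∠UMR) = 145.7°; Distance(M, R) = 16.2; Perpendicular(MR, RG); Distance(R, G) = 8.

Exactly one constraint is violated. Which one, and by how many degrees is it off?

Perpendicular(MR, RG) — off by 7.90°.

U = (0.00, 0.00) ✓; UM at -12.70° ✓; |UM| = 44.00 ✓; ∠UMR = 145.7° ✓; |MR| = 16.20 ✓; ∠(MR, RG) = 97.90° ✗; |RG| = 8.000 ✓.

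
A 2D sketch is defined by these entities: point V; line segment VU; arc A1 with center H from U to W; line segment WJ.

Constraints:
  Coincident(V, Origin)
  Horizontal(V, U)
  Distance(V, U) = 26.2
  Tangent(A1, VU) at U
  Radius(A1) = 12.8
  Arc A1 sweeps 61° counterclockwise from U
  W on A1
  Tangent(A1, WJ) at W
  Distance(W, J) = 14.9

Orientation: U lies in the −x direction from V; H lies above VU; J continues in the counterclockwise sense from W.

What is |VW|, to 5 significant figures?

16.390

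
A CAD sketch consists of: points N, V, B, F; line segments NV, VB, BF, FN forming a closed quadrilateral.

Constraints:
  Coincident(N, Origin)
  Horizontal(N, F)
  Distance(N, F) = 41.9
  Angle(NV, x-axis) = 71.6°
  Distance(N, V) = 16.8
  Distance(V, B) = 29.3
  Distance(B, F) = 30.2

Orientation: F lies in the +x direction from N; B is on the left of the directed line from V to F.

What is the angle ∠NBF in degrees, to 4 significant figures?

67.72°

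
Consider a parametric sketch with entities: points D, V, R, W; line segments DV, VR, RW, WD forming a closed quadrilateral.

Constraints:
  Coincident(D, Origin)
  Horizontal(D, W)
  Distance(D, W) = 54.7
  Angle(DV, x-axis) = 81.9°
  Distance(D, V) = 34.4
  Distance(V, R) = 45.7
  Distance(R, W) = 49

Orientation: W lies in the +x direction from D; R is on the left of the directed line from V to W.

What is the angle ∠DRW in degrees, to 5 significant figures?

52.417°

Checks: |VR| = 45.70 ✓; |RW| = 49.00 ✓.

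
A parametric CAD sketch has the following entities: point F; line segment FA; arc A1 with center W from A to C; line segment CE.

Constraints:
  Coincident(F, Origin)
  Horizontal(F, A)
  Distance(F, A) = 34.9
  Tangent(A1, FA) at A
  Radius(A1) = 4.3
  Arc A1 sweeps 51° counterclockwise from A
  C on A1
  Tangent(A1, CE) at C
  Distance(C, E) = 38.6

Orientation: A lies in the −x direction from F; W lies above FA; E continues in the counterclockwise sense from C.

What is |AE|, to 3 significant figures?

42.0

F is at the origin; FA is horizontal with |FA| = 34.9 and A on the −x side, so A = (-34.9, 0.00). Since A1 is tangent to FA there, WA ⟂ FA, so W = A + (0, 4.3) = (-34.9, 4.30). On A1, A sits at bearing -90° from W; a 51° counterclockwise sweep puts C at bearing -39°, so C = W + 4.3·(cos -39°, sin -39°) = (-31.6, 1.59). A1 meets CE tangentially, so WC is at right angles to CE, so CE runs along (−sin -39°, cos -39°); with |CE| = 38.6, E = (-7.27, 31.6). Then |AE| = |E − A| = 42.0.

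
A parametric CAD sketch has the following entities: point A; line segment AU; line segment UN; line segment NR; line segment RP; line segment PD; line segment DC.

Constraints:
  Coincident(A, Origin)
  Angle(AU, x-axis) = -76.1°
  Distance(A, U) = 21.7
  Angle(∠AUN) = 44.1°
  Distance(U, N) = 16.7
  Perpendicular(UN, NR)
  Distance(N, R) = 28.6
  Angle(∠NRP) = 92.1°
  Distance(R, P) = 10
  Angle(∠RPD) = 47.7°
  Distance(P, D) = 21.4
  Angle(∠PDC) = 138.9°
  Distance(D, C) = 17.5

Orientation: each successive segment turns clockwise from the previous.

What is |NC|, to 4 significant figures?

23.36

∠RPD = 47.7° gives PD at -162.2° from the x-axis; with |PD| = 21.4, D = (-5.500, 0.5125). ∠PDC = 138.9° gives DC at 156.7° from the x-axis; with |DC| = 17.5, C = (-21.57, 7.435). Then |NC| = |C − N| = 23.36.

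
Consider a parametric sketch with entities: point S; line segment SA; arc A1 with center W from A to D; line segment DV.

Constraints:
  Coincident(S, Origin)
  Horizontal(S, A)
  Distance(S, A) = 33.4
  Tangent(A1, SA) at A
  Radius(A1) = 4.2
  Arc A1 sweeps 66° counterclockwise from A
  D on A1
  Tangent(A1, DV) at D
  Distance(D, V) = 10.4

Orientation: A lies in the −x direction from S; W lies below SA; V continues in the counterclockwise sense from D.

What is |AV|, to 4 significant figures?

14.45

S is at the origin; SA is horizontal with |SA| = 33.4 and A on the −x side, so A = (-33.40, 0.000). A1 meets SA tangentially, so WA is at right angles to SA, so W = A + (0, -4.2) = (-33.40, -4.200). On A1, A sits at bearing 90° from W; a 66° counterclockwise sweep puts D at bearing 156°, so D = W + 4.2·(cos 156°, sin 156°) = (-37.24, -2.492). Tangency of A1 to DV means the radius WD is perpendicular to DV, so DV runs along (−sin 156°, cos 156°); with |DV| = 10.4, V = (-41.47, -11.99). Then |AV| = |V − A| = 14.45.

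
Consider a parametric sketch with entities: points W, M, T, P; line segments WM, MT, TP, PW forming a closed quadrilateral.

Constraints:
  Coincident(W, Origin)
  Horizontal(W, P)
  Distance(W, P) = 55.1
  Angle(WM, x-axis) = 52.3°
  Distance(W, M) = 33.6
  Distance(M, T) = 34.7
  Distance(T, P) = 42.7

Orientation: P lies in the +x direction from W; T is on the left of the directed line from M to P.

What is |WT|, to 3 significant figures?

66.7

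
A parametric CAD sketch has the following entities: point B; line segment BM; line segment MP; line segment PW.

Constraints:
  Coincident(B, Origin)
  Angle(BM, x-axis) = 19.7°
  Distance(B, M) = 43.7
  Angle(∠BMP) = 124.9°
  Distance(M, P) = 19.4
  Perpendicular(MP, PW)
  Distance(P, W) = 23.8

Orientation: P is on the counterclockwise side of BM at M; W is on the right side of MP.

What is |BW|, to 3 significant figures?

74.4

∠BMP = 124.9°, so MP runs at 19.7° + (180° − 124.9°) = 74.8° from the x-axis; with |MP| = 19.4, P = M + 19.4·(cos 74.8°, sin 74.8°) = (46.2, 33.5). The perpendicularity gives PW at right angles to MP; with |PW| = 23.8 on the right of MP, W = P + 23.8·(0.965, -0.262) = (69.2, 27.2). Then |BW| = |W − B| = 74.4.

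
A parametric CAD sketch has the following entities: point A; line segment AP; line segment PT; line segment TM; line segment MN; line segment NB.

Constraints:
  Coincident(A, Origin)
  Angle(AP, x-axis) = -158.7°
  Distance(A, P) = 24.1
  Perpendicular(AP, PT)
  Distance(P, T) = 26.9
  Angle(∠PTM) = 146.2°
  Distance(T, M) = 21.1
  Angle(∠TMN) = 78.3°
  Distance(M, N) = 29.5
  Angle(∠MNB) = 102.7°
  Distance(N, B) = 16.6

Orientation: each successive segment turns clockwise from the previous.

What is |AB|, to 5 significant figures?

9.4638

∠TMN = 78.3° gives MN at -24.200° from the x-axis; with |MN| = 29.5, N = (-0.75080, 24.815). ∠MNB = 102.7° gives NB at -101.50° from the x-axis; with |NB| = 16.6, B = (-4.0603, 8.5485). Then |AB| = |B − A| = 9.4638.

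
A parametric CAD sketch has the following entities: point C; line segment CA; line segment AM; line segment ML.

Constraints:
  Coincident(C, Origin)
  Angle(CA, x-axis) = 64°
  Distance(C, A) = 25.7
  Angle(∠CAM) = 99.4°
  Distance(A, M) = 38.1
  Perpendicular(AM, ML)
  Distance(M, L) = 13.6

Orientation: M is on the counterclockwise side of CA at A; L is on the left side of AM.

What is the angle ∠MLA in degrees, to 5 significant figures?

70.356°

C is at the origin; CA runs at 64.0° with length 25.7, so A = 25.7·(cos 64.0°, sin 64.0°) = (11.266, 23.099). ∠CAM = 99.4°, so AM runs at 64.0° + (180° − 99.4°) = 144.60° from the x-axis; with |AM| = 38.1, M = A + 38.1·(cos 144.60°, sin 144.60°) = (-19.790, 45.170). AM ⟂ ML; with |ML| = 13.6 on the left of AM, L = M + 13.6·(-0.57928, -0.81513) = (-27.668, 34.084). Then cos ∠MLA = LM·LA / (|LM||LA|), giving 70.356°.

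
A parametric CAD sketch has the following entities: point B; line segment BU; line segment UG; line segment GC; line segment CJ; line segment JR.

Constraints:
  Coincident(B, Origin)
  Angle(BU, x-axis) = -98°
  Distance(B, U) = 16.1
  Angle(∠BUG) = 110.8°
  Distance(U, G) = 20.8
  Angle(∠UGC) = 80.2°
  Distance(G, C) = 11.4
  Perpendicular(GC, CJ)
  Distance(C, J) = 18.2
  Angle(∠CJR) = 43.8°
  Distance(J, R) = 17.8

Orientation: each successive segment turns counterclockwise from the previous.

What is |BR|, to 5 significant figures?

27.248

B is at the origin; BU runs at -98.0° with length 16.1, so U = (-2.2407, -15.943). ∠BUG = 110.8° gives UG at -28.800° from the x-axis; with |UG| = 20.8, G = (15.986, -25.964). ∠UGC = 80.2° gives GC at 71.000° from the x-axis; with |GC| = 11.4, C = (19.698, -15.185). GC is perpendicular to CJ, so CJ runs at 161.00°; with |CJ| = 18.2, J = (2.4895, -9.2595). ∠CJR = 43.8° gives JR at -62.800° from the x-axis; with |JR| = 17.8, R = (10.626, -25.091). Then |BR| = |R − B| = 27.248.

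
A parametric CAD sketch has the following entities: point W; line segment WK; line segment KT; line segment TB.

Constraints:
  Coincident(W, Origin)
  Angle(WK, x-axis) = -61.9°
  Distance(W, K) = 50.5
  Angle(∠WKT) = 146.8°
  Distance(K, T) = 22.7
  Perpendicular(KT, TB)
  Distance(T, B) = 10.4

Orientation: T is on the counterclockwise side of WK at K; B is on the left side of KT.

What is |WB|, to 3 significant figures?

67.2

∠WKT = 146.8°, so KT runs at -61.9° + (180° − 146.8°) = -28.7° from the x-axis; with |KT| = 22.7, T = K + 22.7·(cos -28.7°, sin -28.7°) = (43.7, -55.4). KT is perpendicular to TB; with |TB| = 10.4 on the left of KT, B = T + 10.4·(0.480, 0.877) = (48.7, -46.3). Then |WB| = |B − W| = 67.2.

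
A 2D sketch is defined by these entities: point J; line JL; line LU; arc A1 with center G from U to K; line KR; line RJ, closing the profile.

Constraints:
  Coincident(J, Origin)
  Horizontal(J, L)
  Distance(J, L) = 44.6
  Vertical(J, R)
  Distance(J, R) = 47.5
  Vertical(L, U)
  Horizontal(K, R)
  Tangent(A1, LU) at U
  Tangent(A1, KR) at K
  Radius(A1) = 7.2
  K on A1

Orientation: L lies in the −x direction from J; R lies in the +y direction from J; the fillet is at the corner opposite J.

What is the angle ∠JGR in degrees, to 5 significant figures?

58.034°

J is at the origin; J and L share the same y with |JL| = 44.6 and L on the −x side, so L = (-44.600, 0.0000). J and R share the same x with |JR| = 47.5 and R on the +y side, so R = (0.0000, 47.500). The virtual corner opposite J is at (-44.600, 47.500). The tangent condition forces GU to be normal to LU and since A1 is tangent to KR there, GK ⟂ KR, with radius 7.2, so the center G sits 7.2 in from both sides at G = (-37.400, 40.300). Then cos ∠JGR = GJ·GR / (|GJ||GR|), giving 58.034°.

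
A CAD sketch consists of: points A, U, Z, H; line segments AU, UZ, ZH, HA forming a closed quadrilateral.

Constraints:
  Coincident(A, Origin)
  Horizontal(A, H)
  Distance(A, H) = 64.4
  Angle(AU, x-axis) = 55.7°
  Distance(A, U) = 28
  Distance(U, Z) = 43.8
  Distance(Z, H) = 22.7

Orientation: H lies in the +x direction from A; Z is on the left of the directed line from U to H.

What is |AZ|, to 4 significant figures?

63.56

Checks: |UZ| = 43.80 ✓; |ZH| = 22.70 ✓.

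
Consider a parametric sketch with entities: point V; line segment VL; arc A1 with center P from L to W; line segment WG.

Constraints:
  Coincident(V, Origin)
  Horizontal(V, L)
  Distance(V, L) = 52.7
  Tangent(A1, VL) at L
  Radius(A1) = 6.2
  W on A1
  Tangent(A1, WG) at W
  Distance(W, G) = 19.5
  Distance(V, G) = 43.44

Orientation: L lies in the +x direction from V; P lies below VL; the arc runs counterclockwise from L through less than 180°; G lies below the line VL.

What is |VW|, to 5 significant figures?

47.315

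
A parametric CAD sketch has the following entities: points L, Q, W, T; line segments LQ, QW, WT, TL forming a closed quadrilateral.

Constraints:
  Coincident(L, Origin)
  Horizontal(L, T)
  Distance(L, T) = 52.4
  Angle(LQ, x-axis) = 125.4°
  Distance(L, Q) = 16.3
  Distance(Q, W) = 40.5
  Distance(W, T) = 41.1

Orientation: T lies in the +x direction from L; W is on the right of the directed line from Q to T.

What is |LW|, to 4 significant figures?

24.24

L is at the origin; LT is horizontal with |LT| = 52.4 and T in +x, so T = (52.4, 0). LQ runs at 125.4° with |LQ| = 16.3, so Q = (-9.442, 13.29). W is determined by |QW| = 40.5 and |WT| = 41.1 together: it lies at the intersection of circle(Q, 40.5) and circle(T, 41.1). With |QT| = 63.25, the foot of the radical line on QT is 31.24 from Q and the perpendicular offset is √(40.5² − 31.24²) = 25.77. Taking the right-of-QT solution: W = (15.69, -18.47).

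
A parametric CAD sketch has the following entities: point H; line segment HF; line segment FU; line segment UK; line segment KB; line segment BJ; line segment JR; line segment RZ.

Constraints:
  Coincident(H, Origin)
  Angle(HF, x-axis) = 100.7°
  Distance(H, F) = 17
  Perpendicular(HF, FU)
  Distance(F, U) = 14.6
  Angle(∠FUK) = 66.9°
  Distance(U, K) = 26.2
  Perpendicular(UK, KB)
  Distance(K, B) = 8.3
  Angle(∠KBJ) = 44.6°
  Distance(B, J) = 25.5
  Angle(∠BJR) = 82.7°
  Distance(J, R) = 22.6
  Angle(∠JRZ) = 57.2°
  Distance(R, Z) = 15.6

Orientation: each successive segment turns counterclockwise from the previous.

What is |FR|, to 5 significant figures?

42.305

∠KBJ = 44.6° gives BJ at 169.20° from the x-axis; with |BJ| = 25.5, J = (-21.079, 1.6174). ∠BJR = 82.7° gives JR at -93.500° from the x-axis; with |JR| = 22.6, R = (-22.458, -20.940). Then |FR| = |R − F| = 42.305.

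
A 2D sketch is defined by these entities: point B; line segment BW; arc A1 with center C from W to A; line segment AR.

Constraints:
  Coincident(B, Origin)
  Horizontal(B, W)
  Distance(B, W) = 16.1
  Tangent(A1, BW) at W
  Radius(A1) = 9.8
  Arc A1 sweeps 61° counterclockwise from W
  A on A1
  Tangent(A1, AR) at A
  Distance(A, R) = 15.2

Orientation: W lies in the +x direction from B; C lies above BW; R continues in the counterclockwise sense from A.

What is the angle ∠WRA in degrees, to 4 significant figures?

11.99°

On A1, W sits at bearing -90° from C; a 61° counterclockwise sweep puts A at bearing -29°, so A = C + 9.8·(cos -29°, sin -29°) = (24.67, 5.049). Tangency of A1 to AR means the radius CA is perpendicular to AR, so AR runs along (−sin -29°, cos -29°); with |AR| = 15.2, R = (32.04, 18.34). Then cos ∠WRA = RW·RA / (|RW||RA|), giving 11.99°.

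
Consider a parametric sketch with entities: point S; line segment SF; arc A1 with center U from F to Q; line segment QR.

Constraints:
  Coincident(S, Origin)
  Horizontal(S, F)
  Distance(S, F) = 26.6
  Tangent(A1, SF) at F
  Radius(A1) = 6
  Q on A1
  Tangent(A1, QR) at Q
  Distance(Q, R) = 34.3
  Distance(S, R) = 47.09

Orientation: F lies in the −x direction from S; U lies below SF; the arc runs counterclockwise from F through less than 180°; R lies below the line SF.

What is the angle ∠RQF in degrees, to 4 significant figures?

127.6°

S is at the origin; SF is horizontal with |SF| = 26.6 and F on the −x side, so F = (-26.60, 0.000). Tangency of A1 to SF means the radius UF is perpendicular to SF, so U = F + (0, -6) = (-26.60, -6.000). Since UQ ⟂ QR (tangency), |UR| = √(6.0² + 34.3²) = 34.82 regardless of where Q sits on A1. So R lies on both circle(S, 47.09) and circle(U, 34.82); the below-SF intersection is R = (-23.69, -40.70). Q is the foot of the tangent from R: Q = (-32.40, -7.525).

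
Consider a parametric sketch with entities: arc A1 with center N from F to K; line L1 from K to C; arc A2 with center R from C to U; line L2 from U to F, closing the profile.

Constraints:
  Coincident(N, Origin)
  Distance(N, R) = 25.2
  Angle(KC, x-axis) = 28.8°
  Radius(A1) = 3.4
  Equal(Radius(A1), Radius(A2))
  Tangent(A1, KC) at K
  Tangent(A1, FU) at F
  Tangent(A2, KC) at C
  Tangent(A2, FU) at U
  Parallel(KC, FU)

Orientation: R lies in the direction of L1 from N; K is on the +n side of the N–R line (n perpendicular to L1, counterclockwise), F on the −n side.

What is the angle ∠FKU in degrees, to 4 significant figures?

74.90°

The slot axis is L1's direction at 28.8°, so u = (cos 28.8°, sin 28.8°) = (0.8763, 0.4818) and n = (−sin 28.8°, cos 28.8°) = (-0.4818, 0.8763). N is at the origin and R lies 25.2 along u from N, so R = 25.2·u = (22.08, 12.14). Tangency of A1 to both parallel lines with radius 3.4 puts K and F at N ± 3.4·n: K = (-1.638, 2.979), F = (1.638, -2.979). Equal radii place C and U the same way about R: C = R + 3.4·n = (20.44, 15.12), U = R − 3.4·n = (23.72, 9.161). Then cos ∠FKU = KF·KU / (|KF||KU|), giving 74.90°.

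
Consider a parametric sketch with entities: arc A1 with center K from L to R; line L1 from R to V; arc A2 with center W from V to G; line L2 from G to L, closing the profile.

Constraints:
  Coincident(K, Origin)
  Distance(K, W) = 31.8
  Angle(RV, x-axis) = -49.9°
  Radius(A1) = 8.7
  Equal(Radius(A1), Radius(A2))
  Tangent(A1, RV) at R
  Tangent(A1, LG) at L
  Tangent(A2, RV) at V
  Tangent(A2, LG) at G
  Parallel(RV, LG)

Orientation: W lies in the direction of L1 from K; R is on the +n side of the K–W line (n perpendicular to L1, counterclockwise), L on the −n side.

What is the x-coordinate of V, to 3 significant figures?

27.1

The slot axis is L1's direction at -49.9°, so u = (cos -49.9°, sin -49.9°) = (0.644, -0.765) and n = (−sin -49.9°, cos -49.9°) = (0.765, 0.644). K is at the origin and W lies 31.8 along u from K, so W = 31.8·u = (20.5, -24.3). Tangency of A1 to both parallel lines with radius 8.7 puts R and L at K ± 8.7·n: R = (6.65, 5.60), L = (-6.65, -5.60). Equal radii place V and G the same way about W: V = W + 8.7·n = (27.1, -18.7), G = W − 8.7·n = (13.8, -29.9). So V.x = 27.1.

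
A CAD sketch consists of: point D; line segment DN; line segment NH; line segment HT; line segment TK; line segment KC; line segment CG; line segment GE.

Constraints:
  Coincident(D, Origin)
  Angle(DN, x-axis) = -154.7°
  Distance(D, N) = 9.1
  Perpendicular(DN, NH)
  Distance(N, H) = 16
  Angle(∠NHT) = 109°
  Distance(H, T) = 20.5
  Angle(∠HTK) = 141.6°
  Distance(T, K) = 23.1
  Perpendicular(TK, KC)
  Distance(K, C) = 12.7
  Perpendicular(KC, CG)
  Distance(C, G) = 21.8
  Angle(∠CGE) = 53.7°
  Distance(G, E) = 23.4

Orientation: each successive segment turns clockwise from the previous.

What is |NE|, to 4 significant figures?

42.73

D is at the origin; DN runs at -154.7° with length 9.1, so N = (-8.227, -3.889). The perpendicularity gives NH at right angles to DN, so NH runs at 115.3°; with |NH| = 16.0, H = (-15.06, 10.58). ∠NHT = 109.0° gives HT at 44.30° from the x-axis; with |HT| = 20.5, T = (-0.3932, 24.89). ∠HTK = 141.6° gives TK at 5.900° from the x-axis; with |TK| = 23.1, K = (22.58, 27.27). TK is perpendicular to KC, so KC runs at -84.10°; with |KC| = 12.7, C = (23.89, 14.64). KC is perpendicular to CG, so CG runs at -174.1°; with |CG| = 21.8, G = (2.205, 12.39). ∠CGE = 53.7° gives GE at 59.60° from the x-axis; with |GE| = 23.4, E = (14.05, 32.58). Then |NE| = |E − N| = 42.73.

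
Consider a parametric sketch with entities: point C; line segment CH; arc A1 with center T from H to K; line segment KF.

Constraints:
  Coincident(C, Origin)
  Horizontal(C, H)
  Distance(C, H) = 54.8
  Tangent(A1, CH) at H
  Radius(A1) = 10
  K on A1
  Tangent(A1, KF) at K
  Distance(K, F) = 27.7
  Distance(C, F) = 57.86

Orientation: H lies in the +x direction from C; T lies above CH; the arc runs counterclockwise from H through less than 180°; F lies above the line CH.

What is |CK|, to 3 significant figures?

64.5

Checks: |TK| = 10.00 ✓; ∠(TK, KF) = 90.00° ✓; |KF| = 27.70 ✓; |CF| = 57.86 ✓.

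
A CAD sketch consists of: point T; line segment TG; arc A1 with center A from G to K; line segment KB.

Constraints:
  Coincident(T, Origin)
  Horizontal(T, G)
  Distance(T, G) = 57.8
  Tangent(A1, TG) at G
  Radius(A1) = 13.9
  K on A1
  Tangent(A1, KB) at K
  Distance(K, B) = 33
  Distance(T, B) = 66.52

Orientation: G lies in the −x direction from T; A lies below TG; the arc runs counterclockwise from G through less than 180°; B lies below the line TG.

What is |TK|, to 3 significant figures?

72.0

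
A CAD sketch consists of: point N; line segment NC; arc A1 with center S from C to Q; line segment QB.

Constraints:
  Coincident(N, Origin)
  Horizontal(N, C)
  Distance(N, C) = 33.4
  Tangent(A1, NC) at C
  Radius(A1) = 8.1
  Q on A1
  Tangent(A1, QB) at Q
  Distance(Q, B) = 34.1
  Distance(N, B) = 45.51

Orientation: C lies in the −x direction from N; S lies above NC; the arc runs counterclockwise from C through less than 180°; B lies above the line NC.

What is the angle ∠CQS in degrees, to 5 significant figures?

49.173°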